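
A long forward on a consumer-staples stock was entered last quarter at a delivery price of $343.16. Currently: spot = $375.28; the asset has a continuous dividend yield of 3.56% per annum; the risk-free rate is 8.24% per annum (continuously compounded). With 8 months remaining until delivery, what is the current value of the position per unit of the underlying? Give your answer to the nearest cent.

Current fair forward for the remaining 8 months: F = S·e^((r − q)·T), (r − q) = 0.0824 − 0.0356 = 0.0468
F = 375.28 · e^(0.0468 × 8/12) = 375.28 × 1.031692 = 387.1734
Value of long forward = (F − K)·e^(−rT) = (387.1734 − 343.16) · e^(−0.0824·8/12)
= 44.0134 × 0.946548 = 41.66

$41.66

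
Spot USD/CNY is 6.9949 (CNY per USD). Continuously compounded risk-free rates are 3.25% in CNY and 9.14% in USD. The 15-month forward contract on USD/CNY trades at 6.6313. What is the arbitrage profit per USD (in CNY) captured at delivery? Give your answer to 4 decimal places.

Fair forward: F* = S·e^(carry·T), with carry = (r_CNY − r_USD) = 0.0325 − 0.0914 = -0.0589
F* = 6.9949 · e^(-0.0589 × 15/12) = 6.9949 · e^-0.073625 = 6.9949 × 0.929020 = 6.4984
Market 6.6313 > fair 6.4984: forward overpriced → cash-and-carry (buy spot, short the forward).
At maturity, profit = |F_mkt − F*| = |6.6313 − 6.4984| = 0.1329 per USD (in CNY)

0.1329 per USD (in CNY)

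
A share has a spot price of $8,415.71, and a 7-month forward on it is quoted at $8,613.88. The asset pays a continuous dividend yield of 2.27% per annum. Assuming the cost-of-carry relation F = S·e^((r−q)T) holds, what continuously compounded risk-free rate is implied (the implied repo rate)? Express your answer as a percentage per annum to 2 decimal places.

6.26%

From F = S·e^((r−q)T): (r − q) = ln(F/S)/T
ln(8613.88/8415.71) = ln(1.023548) = 0.023275
(r − q) = 0.023275 / (7/12) = 0.039900
r = ln(F/S)/T + q = 0.039900 + 0.0227 = 0.062600
r = 6.26%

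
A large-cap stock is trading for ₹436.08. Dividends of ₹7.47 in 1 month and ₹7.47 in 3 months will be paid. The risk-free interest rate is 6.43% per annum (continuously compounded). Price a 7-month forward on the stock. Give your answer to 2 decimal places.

PV(dividends) I = 7.47·e^(−0.0643·1/12) + 7.47·e^(−0.0643·3/12)
I = 7.4301 + 7.3509 = 14.7810
F = (S − I)·e^(rT) = (436.08 − 14.7810) · e^(0.0643·7/12)
= 421.2990 · e^0.037508 = 421.2990 × 1.038220 = ₹437.40

₹437.40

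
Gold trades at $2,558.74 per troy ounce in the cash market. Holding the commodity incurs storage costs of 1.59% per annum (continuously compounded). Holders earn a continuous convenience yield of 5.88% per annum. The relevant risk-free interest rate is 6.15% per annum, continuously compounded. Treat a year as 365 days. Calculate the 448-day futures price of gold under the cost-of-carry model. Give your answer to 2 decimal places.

$2,617.83 per troy ounce

Net carry = r + u − y = 0.0615 + 0.0159 − 0.0588 = 0.0186
F = S·e^((r+u−y)T) = 2558.74 · e^(0.0186 × 448/365) = 2558.74 · e^0.02282959
= 2558.74 × 1.02309218 = $2,617.83 per troy ounce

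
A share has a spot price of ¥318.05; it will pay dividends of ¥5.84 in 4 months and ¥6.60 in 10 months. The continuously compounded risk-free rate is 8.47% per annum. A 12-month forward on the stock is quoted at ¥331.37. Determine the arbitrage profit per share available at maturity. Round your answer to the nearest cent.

PV(dividends) I = 5.84·e^(−0.0847·4/12) + 6.60·e^(−0.0847·10/12) = 11.8276
Fair forward F* = (S − I)·e^(rT) = (318.05 − 11.8276)·e^0.084700 = 306.2224 × 1.088391 = 333.2897
Market ¥331.37 < fair 333.2897: forward underpriced → reverse cash-and-carry (short the stock, invest proceeds at r, pay the dividends, go long the forward).
Profit at T = |F_mkt − F*| = |331.37 − 333.2897| = ¥1.92 per share

¥1.92 per share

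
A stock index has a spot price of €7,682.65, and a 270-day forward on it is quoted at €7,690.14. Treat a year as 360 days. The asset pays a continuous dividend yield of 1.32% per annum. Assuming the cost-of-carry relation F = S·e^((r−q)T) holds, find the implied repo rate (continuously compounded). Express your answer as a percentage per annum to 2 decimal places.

1.45%

From F = S·e^((r−q)T): (r − q) = ln(F/S)/T
ln(7690.14/7682.65) = ln(1.000975) = 0.000975
(r − q) = 0.000975 / (270/360) = 0.001300
r = ln(F/S)/T + q = 0.001300 + 0.0132 = 0.014500
r = 1.45%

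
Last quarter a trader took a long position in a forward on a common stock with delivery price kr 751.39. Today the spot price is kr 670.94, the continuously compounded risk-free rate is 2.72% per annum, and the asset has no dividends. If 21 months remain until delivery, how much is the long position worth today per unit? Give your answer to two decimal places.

Current fair forward for the remaining 21 months: F = S·e^(r·T), r = 0.0272
F = 670.94 · e^(0.0272 × 21/12) = 670.94 × 1.048751 = 703.6490
Value of long forward = (F − K)·e^(−rT) = (703.6490 − 751.39) · e^(−0.0272·21/12)
= -47.7410 × 0.953515 = -45.52

-kr 45.52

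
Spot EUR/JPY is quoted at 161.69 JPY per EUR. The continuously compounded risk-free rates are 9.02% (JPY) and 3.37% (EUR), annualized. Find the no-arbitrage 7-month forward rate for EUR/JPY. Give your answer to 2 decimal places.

167.11

F = S·e^((r_JPY − r_EUR)T) = 161.69 · e^((0.0902 − 0.0337) × 7/12)
= 161.69 · e^0.032958 = 161.69 × 1.033507
F = 167.11 JPY per EUR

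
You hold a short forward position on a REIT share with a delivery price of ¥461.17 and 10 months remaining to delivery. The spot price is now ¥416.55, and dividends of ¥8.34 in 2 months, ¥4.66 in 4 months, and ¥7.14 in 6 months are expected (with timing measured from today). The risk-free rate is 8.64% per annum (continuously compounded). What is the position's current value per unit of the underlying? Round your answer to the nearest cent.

¥32.17

PV(remaining dividends) I = 8.34·e^(−0.0864·2/12) + 4.66·e^(−0.0864·4/12) + 7.14·e^(−0.0864·6/12) = 19.5866
Current forward F = (S − I)·e^(rT) = (416.55 − 19.5866)·e^(0.0864·10/12) = 396.9634 × 1.074655 = 426.5987
Value (long) = (F − K)·e^(−rT) = (426.5987 − 461.17) × 0.930531 = -32.1697
Short position value = −(long value) = ¥32.17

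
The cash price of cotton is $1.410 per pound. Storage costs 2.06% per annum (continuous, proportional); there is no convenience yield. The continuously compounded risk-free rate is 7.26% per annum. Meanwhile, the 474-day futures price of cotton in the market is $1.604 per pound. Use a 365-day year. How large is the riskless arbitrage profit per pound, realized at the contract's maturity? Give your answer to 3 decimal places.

Fair futures: F* = S·e^(carry·T), with carry = (r + u) = 0.0726 + 0.0206 = 0.0932
F* = 1.410 · e^(0.0932 × 474/365) = 1.410 · e^0.121032 = 1.410 × 1.128661 = $1.5914
Market $1.604 > fair $1.5914: forward overpriced → cash-and-carry (buy spot, short the forward).
At maturity, profit = |F_mkt − F*| = |1.604 − 1.5914| = $0.013 per pound

$0.013 per pound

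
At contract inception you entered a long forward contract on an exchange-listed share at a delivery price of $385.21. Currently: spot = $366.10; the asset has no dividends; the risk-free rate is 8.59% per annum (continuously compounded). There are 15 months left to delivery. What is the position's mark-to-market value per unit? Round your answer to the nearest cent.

Current fair forward for the remaining 15 months: F = S·e^(r·T), r = 0.0859
F = 366.10 · e^(0.0859 × 15/12) = 366.10 × 1.113352 = 407.5982
Value of long forward = (F − K)·e^(−rT) = (407.5982 − 385.21) · e^(−0.0859·15/12)
= 22.3882 × 0.898189 = 20.11

$20.11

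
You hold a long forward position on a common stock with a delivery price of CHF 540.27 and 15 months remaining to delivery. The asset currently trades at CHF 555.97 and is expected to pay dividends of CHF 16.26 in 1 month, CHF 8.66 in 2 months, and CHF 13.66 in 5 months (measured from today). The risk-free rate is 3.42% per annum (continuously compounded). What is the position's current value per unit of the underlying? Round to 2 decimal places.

CHF 0.02

PV(remaining dividends) I = 16.26·e^(−0.0342·1/12) + 8.66·e^(−0.0342·2/12) + 13.66·e^(−0.0342·5/12) = 38.2912
Current forward F = (S − I)·e^(rT) = (555.97 − 38.2912)·e^(0.0342·15/12) = 517.6788 × 1.043677 = 540.2895
Value (long) = (F − K)·e^(−rT) = (540.2895 − 540.27) × 0.958151 = 0.0187
Value = CHF 0.02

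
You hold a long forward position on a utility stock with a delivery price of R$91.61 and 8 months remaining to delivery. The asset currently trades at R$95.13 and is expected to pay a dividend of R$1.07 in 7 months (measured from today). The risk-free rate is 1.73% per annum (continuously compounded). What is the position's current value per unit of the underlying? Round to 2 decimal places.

R$3.51

PV(remaining dividends) I = 1.07·e^(−0.0173·7/12) = 1.0593
Current forward F = (S − I)·e^(rT) = (95.13 − 1.0593)·e^(0.0173·8/12) = 94.0707 × 1.011600 = 95.1619
Value (long) = (F − K)·e^(−rT) = (95.1619 − 91.61) × 0.988533 = 3.5112
Value = R$3.51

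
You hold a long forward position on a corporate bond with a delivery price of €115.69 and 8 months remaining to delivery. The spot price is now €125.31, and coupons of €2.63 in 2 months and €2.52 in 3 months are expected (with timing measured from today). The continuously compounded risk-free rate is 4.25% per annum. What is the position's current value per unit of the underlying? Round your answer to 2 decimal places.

PV(remaining coupons) I = 2.63·e^(−0.0425·2/12) + 2.52·e^(−0.0425·3/12) = 5.1048
Current forward F = (S − I)·e^(rT) = (125.31 − 5.1048)·e^(0.0425·8/12) = 120.2052 × 1.028739 = 123.6598
Value (long) = (F − K)·e^(−rT) = (123.6598 − 115.69) × 0.972064 = 7.7472
Value = €7.75

€7.75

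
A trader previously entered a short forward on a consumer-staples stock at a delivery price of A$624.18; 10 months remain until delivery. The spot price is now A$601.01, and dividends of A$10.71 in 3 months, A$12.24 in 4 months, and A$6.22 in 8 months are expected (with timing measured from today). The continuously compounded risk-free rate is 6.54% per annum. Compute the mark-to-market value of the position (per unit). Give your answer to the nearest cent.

PV(remaining dividends) I = 10.71·e^(−0.0654·3/12) + 12.24·e^(−0.0654·4/12) + 6.22·e^(−0.0654·8/12) = 28.4670
Current forward F = (S − I)·e^(rT) = (601.01 − 28.4670)·e^(0.0654·10/12) = 572.5430 × 1.056012 = 604.6123
Value (long) = (F − K)·e^(−rT) = (604.6123 − 624.18) × 0.946959 = -18.5298
Short position value = −(long value) = A$18.53

A$18.53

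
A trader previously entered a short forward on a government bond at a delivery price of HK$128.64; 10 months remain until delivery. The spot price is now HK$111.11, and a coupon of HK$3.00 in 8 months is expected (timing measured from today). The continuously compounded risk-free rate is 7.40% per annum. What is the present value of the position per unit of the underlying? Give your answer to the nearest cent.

PV(remaining coupons) I = 3.00·e^(−0.0740·8/12) = 2.8556
Current forward F = (S − I)·e^(rT) = (111.11 − 2.8556)·e^(0.0740·10/12) = 108.2544 × 1.063608 = 115.1402
Value (long) = (F − K)·e^(−rT) = (115.1402 − 128.64) × 0.940196 = -12.6925
Short position value = −(long value) = HK$12.69

HK$12.69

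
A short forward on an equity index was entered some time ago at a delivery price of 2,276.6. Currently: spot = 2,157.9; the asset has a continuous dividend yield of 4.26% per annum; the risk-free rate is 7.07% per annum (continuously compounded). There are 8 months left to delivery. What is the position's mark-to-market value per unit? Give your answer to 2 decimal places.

74.31

Current fair forward for the remaining 8 months: F = S·e^((r − q)·T), (r − q) = 0.0707 − 0.0426 = 0.0281
F = 2157.9 · e^(0.0281 × 8/12) = 2157.9 × 1.01890990 = 2198.7057
Value of long forward = (F − K)·e^(−rT) = (2198.7057 − 2276.6) · e^(−0.0707·8/12)
= -77.8943 × 0.95396019 = -74.31
Short position value = −(long value) = 74.31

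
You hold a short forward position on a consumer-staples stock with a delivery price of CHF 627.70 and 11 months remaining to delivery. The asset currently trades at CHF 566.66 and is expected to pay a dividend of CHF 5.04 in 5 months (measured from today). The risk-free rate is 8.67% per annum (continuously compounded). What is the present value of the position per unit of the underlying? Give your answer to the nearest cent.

CHF 17.95

PV(remaining dividends) I = 5.04·e^(−0.0867·5/12) = 4.8612
Current forward F = (S − I)·e^(rT) = (566.66 − 4.8612)·e^(0.0867·11/12) = 561.7988 × 1.082718 = 608.2697
Value (long) = (F − K)·e^(−rT) = (608.2697 − 627.70) × 0.923601 = -17.9458
Short position value = −(long value) = CHF 17.95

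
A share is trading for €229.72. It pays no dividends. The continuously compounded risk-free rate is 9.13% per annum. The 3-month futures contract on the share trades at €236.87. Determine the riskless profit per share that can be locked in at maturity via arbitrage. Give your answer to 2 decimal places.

€1.85 per share

Fair futures: F* = S·e^(carry·T), with carry = r = 0.0913
F* = 229.72 · e^(0.0913 × 3/12) = 229.72 · e^0.022825 = 229.72 × 1.023087 = €235.0235
Market €236.87 > fair €235.0235: forward overpriced → cash-and-carry (buy spot, short the forward).
At maturity, profit = |F_mkt − F*| = |236.87 − 235.0235| = €1.85 per share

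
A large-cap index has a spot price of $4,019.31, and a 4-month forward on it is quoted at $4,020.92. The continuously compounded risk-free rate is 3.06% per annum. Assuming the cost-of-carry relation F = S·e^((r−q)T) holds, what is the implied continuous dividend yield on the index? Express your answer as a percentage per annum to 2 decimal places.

2.94%

From F = S·e^((r−q)T): (r − q) = ln(F/S)/T
ln(4020.92/4019.31) = ln(1.000401) = 0.000401
(r − q) = 0.000401 / (4/12) = 0.001203
q = r − ln(F/S)/T = 0.0306 − 0.001203 = 0.029397
q = 2.94%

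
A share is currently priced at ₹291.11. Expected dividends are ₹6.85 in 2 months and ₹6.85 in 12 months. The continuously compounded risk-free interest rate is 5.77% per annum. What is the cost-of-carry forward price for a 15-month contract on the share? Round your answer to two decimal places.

PV(dividends) I = 6.85·e^(−0.0577·2/12) + 6.85·e^(−0.0577·12/12)
I = 6.7844 + 6.4659 = 13.2503
F = (S − I)·e^(rT) = (291.11 − 13.2503) · e^(0.0577·15/12)
= 277.8597 · e^0.072125 = 277.8597 × 1.074790 = ₹298.64

₹298.64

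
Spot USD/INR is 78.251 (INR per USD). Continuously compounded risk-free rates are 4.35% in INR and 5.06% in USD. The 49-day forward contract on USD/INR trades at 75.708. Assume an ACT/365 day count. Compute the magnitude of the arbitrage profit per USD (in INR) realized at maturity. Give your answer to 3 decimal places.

Fair forward: F* = S·e^(carry·T), with carry = (r_INR − r_USD) = 0.0435 − 0.0506 = -0.0071
F* = 78.251 · e^(-0.0071 × 49/365) = 78.251 · e^-0.000953 = 78.251 × 0.999047 = 78.1764
Market 75.708 < fair 78.1764: forward underpriced → reverse cash-and-carry (short spot, go long the forward).
At maturity, profit = |F_mkt − F*| = |75.708 − 78.1764| = 2.468 per USD (in INR)

2.468 per USD (in INR)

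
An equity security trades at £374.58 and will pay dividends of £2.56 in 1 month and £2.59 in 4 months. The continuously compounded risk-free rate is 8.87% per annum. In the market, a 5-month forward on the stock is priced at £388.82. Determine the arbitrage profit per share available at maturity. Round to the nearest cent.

£5.38 per share

PV(dividends) I = 2.56·e^(−0.0887·1/12) + 2.59·e^(−0.0887·4/12) = 5.0557
Fair forward F* = (S − I)·e^(rT) = (374.58 − 5.0557)·e^0.036958 = 369.5243 × 1.037649 = 383.4365
Market £388.82 > fair 383.4365: forward overpriced → cash-and-carry (borrow at r, buy the stock and collect the dividends, short the forward).
Profit at T = |F_mkt − F*| = |388.82 − 383.4365| = £5.38 per share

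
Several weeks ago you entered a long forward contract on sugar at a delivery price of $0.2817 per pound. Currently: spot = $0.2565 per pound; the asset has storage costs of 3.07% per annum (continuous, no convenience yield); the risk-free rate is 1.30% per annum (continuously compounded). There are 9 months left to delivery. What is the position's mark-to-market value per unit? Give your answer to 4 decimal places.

Current fair forward for the remaining 9 months: F = S·e^((r + u)·T), (r + u) = 0.0130 + 0.0307 = 0.0437
F = 0.2565 · e^(0.0437 × 9/12) = 0.2565 × 1.033318 = 0.2650
Value of long forward = (F − K)·e^(−rT) = (0.2650 − 0.2817) · e^(−0.0130·9/12)
= -0.0167 × 0.990297 = -0.0165

-$0.0165 per pound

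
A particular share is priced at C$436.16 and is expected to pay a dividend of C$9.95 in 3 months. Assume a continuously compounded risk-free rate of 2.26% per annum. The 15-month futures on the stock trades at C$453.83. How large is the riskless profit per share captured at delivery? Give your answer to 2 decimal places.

PV(dividends) I = 9.95·e^(−0.0226·3/12) = 9.8939
Fair futures F* = (S − I)·e^(rT) = (436.16 − 9.8939)·e^0.028250 = 426.2661 × 1.028653 = 438.4799
Market C$453.83 > fair 438.4799: forward overpriced → cash-and-carry (borrow at r, buy the stock and collect the dividends, short the forward).
Profit at T = |F_mkt − F*| = |453.83 − 438.4799| = C$15.35 per share

C$15.35 per share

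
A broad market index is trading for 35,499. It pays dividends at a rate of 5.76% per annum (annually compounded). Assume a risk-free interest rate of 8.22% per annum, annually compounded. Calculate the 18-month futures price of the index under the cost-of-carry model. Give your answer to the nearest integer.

F = S · (1+r)^T / (1+q)^T
= 35499 × 1.125800 / 1.087632 = 35499 × 1.035093
F = 36,745

36,745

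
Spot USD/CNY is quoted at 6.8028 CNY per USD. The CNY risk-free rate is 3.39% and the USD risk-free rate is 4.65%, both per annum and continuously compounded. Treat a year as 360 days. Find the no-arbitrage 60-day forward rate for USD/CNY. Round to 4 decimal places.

6.7885

F = S·e^((r_CNY − r_USD)T) = 6.8028 · e^((0.0339 − 0.0465) × 60/360)
= 6.8028 · e^-0.002100 = 6.8028 × 0.997902
F = 6.7885 CNY per USD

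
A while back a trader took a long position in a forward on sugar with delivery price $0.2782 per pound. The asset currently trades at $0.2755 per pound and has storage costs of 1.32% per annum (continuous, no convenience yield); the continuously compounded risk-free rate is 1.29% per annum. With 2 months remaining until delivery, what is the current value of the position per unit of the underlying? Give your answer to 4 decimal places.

-$0.0015 per pound

Current fair forward for the remaining 2 months: F = S·e^((r + u)·T), (r + u) = 0.0129 + 0.0132 = 0.0261
F = 0.2755 · e^(0.0261 × 2/12) = 0.2755 × 1.004359 = 0.2767
Value of long forward = (F − K)·e^(−rT) = (0.2767 − 0.2782) · e^(−0.0129·2/12)
= -0.0015 × 0.997852 = -0.0015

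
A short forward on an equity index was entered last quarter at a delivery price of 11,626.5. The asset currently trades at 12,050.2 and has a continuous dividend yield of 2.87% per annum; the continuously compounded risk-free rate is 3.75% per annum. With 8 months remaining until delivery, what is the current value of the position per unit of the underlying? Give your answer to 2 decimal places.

-482.39

Current fair forward for the remaining 8 months: F = S·e^((r − q)·T), (r − q) = 0.0375 − 0.0287 = 0.0088
F = 12050.2 · e^(0.0088 × 8/12) = 12050.2 × 1.00588391 = 12121.1023
Value of long forward = (F − K)·e^(−rT) = (12121.1023 − 11626.5) · e^(−0.0375·8/12)
= 494.6023 × 0.97530991 = 482.39
Short position value = −(long value) = -482.39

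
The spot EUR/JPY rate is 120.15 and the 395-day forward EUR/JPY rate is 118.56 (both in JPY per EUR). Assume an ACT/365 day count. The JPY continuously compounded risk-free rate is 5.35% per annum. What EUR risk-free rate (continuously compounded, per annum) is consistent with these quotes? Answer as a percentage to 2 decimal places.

F = S·e^((r_JPY − r_EUR)T) ⇒ r_EUR = r_JPY − ln(F/S)/T
ln(118.56/120.15) = -0.013322; /(395/365) = -0.012310
r_EUR = 0.0535 + 0.012310 = 0.065810
r_EUR = 6.58%

6.58%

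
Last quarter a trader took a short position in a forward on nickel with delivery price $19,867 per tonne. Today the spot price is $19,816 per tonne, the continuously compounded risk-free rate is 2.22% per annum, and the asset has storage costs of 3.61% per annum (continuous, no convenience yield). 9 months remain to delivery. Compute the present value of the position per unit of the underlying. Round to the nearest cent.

-$820.89 per tonne

Current fair forward for the remaining 9 months: F = S·e^((r + u)·T), (r + u) = 0.0222 + 0.0361 = 0.0583
F = 19816 · e^(0.0583 × 9/12) = 19816 × 1.04469502 = 20701.6765
Value of long forward = (F − K)·e^(−rT) = (20701.6765 − 19867) · e^(−0.0222·9/12)
= 834.6765 × 0.98348785 = 820.89
Short position value = −(long value) = -$820.89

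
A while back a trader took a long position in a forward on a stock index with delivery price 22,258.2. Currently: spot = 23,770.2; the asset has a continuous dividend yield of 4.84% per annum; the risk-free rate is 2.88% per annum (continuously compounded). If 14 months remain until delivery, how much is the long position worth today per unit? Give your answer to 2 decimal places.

Current fair forward for the remaining 14 months: F = S·e^((r − q)·T), (r − q) = 0.0288 − 0.0484 = -0.0196
F = 23770.2 · e^(-0.0196 × 14/12) = 23770.2 × 0.97739279 = 23232.8221
Value of long forward = (F − K)·e^(−rT) = (23232.8221 − 22258.2) · e^(−0.0288·14/12)
= 974.6221 × 0.96695821 = 942.42

942.42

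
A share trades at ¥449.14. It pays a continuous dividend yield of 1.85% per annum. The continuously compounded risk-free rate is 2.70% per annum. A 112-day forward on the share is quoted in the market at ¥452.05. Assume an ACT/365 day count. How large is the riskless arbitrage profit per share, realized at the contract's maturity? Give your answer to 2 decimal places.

Fair forward: F* = S·e^(carry·T), with carry = (r − q) = 0.0270 − 0.0185 = 0.0085
F* = 449.14 · e^(0.0085 × 112/365) = 449.14 · e^0.002608 = 449.14 × 1.002611 = ¥450.3127
Market ¥452.05 > fair ¥450.3127: forward overpriced → cash-and-carry (buy spot, short the forward).
At maturity, profit = |F_mkt − F*| = |452.05 − 450.3127| = ¥1.74 per share

¥1.74 per share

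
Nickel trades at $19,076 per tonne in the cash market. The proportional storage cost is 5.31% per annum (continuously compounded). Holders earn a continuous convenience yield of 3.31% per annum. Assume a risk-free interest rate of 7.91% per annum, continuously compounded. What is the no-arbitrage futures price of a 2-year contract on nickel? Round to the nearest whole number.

$23,258 per tonne

Net carry = r + u − y = 0.0791 + 0.0531 − 0.0331 = 0.0991
F = S·e^((r+u−y)T) = 19076 · e^(0.0991 × 2) = 19076 · e^0.198200
= 19076 × 1.219206 = $23,258 per tonne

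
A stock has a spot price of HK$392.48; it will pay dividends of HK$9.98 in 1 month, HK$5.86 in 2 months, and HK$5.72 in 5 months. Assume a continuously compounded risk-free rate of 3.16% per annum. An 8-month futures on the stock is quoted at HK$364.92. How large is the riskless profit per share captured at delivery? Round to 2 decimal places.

HK$14.03 per share

PV(dividends) I = 9.98·e^(−0.0316·1/12) + 5.86·e^(−0.0316·2/12) + 5.72·e^(−0.0316·5/12) = 21.4282
Fair futures F* = (S − I)·e^(rT) = (392.48 − 21.4282)·e^0.021067 = 371.0518 × 1.021290 = 378.9515
Market HK$364.92 < fair 378.9515: forward underpriced → reverse cash-and-carry (short the stock, invest proceeds at r, pay the dividends, go long the forward).
Profit at T = |F_mkt − F*| = |364.92 − 378.9515| = HK$14.03 per share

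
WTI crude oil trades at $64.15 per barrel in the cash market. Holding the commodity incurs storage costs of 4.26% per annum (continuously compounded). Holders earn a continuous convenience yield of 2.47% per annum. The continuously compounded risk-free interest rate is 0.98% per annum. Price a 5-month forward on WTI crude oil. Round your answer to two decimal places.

$64.89 per barrel

Net carry = r + u − y = 0.0098 + 0.0426 − 0.0247 = 0.0277
F = S·e^((r+u−y)T) = 64.15 · e^(0.0277 × 5/12) = 64.15 · e^0.011542
= 64.15 × 1.011609 = $64.89 per barrel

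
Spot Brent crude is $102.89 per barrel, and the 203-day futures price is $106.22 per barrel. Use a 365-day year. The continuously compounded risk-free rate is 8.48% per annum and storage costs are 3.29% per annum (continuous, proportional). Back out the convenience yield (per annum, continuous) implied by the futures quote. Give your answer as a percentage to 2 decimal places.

6.04%

F = S·e^((r+u−y)T) ⇒ (r+u−y) = ln(F/S)/T
ln(106.22/102.89) = 0.031852; /T ⇒ 0.057271
y = r + u − ln(F/S)/T = 0.0848 + 0.0329 − 0.057271 = 0.060429
y = 6.04%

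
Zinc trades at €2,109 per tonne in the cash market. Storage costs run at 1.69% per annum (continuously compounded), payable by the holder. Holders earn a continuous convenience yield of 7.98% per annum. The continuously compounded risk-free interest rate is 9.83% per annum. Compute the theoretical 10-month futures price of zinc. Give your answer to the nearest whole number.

Net carry = r + u − y = 0.0983 + 0.0169 − 0.0798 = 0.0354
F = S·e^((r+u−y)T) = 2109 · e^(0.0354 × 10/12) = 2109 · e^0.029500
= 2109 × 1.029939 = €2,172 per tonne

€2,172 per tonne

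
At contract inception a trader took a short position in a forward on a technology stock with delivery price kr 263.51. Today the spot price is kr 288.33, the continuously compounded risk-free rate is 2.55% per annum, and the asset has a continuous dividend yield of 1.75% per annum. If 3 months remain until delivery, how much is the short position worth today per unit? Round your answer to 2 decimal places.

Current fair forward for the remaining 3 months: F = S·e^((r − q)·T), (r − q) = 0.0255 − 0.0175 = 0.0080
F = 288.33 · e^(0.0080 × 3/12) = 288.33 × 1.002002 = 288.9072
Value of long forward = (F − K)·e^(−rT) = (288.9072 − 263.51) · e^(−0.0255·3/12)
= 25.3972 × 0.993645 = 25.24
Short position value = −(long value) = -kr 25.24

-kr 25.24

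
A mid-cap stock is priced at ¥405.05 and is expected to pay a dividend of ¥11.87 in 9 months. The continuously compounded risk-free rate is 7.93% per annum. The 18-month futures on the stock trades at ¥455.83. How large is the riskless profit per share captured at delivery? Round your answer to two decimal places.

PV(dividends) I = 11.87·e^(−0.0793·9/12) = 11.1846
Fair futures F* = (S − I)·e^(rT) = (405.05 − 11.1846)·e^0.118950 = 393.8654 × 1.126314 = 443.6161
Market ¥455.83 > fair 443.6161: forward overpriced → cash-and-carry (borrow at r, buy the stock and collect the dividends, short the forward).
Profit at T = |F_mkt − F*| = |455.83 − 443.6161| = ¥12.21 per share

¥12.21 per share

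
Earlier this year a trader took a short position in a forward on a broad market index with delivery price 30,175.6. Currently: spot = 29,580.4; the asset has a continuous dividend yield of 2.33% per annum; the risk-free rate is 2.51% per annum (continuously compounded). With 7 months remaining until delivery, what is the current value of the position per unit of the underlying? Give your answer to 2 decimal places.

555.92

Current fair forward for the remaining 7 months: F = S·e^((r − q)·T), (r − q) = 0.0251 − 0.0233 = 0.0018
F = 29580.4 · e^(0.0018 × 7/12) = 29580.4 × 1.00105055 = 29611.4757
Value of long forward = (F − K)·e^(−rT) = (29611.4757 − 30175.6) · e^(−0.0251·7/12)
= -564.1243 × 0.98546500 = -555.92
Short position value = −(long value) = 555.92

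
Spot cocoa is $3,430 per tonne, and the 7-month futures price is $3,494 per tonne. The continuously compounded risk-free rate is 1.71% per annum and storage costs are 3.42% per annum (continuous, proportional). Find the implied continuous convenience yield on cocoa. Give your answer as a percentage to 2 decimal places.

F = S·e^((r+u−y)T) ⇒ (r+u−y) = ln(F/S)/T
ln(3494/3430) = 0.018487; /T ⇒ 0.031692
y = r + u − ln(F/S)/T = 0.0171 + 0.0342 − 0.031692 = 0.019608
y = 1.96%

1.96%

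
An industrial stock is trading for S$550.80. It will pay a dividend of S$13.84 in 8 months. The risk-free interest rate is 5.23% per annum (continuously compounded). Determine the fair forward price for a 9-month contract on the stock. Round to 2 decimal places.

S$558.93

PV(dividends) I = 13.84·e^(−0.0523·8/12)
I = 13.3658
F = (S − I)·e^(rT) = (550.80 − 13.3658) · e^(0.0523·9/12)
= 537.4342 · e^0.039225 = 537.4342 × 1.040004 = S$558.93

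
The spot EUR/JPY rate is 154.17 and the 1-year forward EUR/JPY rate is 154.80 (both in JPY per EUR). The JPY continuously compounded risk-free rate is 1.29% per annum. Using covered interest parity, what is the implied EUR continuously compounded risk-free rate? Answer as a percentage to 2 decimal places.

F = S·e^((r_JPY − r_EUR)T) ⇒ r_EUR = r_JPY − ln(F/S)/T
ln(154.80/154.17) = 0.004078; /(12/12) = 0.004078
r_EUR = 0.0129 − 0.004078 = 0.008822
r_EUR = 0.88%

0.88%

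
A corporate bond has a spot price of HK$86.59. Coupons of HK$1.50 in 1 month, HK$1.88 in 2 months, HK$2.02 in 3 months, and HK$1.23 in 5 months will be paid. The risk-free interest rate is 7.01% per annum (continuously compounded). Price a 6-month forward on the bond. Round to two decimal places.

HK$82.92

PV(coupons) I = 1.50·e^(−0.0701·1/12) + 1.88·e^(−0.0701·2/12) + 2.02·e^(−0.0701·3/12) + 1.23·e^(−0.0701·5/12)
I = 1.4913 + 1.8582 + 1.9849 + 1.1946 = 6.5290
F = (S − I)·e^(rT) = (86.59 − 6.5290) · e^(0.0701·6/12)
= 80.0610 · e^0.035050 = 80.0610 × 1.035671 = HK$82.92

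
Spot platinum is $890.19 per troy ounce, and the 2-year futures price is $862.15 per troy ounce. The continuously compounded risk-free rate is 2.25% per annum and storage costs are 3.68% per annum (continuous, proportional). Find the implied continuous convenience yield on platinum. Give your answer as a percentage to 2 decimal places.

7.53%

F = S·e^((r+u−y)T) ⇒ (r+u−y) = ln(F/S)/T
ln(862.15/890.19) = -0.032006; /T ⇒ -0.016003
y = r + u − ln(F/S)/T = 0.0225 + 0.0368 + 0.016003 = 0.075303
y = 7.53%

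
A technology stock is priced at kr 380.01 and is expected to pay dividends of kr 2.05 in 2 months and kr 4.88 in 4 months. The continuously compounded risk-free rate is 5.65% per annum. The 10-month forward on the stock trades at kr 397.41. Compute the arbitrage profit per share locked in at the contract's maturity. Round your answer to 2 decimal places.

PV(dividends) I = 2.05·e^(−0.0565·2/12) + 4.88·e^(−0.0565·4/12) = 6.8197
Fair forward F* = (S − I)·e^(rT) = (380.01 − 6.8197)·e^0.047083 = 373.1903 × 1.048209 = 391.1814
Market kr 397.41 > fair 391.1814: forward overpriced → cash-and-carry (borrow at r, buy the stock and collect the dividends, short the forward).
Profit at T = |F_mkt − F*| = |397.41 − 391.1814| = kr 6.23 per share

kr 6.23 per share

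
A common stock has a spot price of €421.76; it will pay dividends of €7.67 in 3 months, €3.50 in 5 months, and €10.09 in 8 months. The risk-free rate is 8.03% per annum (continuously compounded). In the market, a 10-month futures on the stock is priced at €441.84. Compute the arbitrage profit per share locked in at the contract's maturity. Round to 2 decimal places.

€12.77 per share

PV(dividends) I = 7.67·e^(−0.0803·3/12) + 3.50·e^(−0.0803·5/12) + 10.09·e^(−0.0803·8/12) = 20.4664
Fair futures F* = (S − I)·e^(rT) = (421.76 − 20.4664)·e^0.066917 = 401.2936 × 1.069207 = 429.0659
Market €441.84 > fair 429.0659: forward overpriced → cash-and-carry (borrow at r, buy the stock and collect the dividends, short the forward).
Profit at T = |F_mkt − F*| = |441.84 − 429.0659| = €12.77 per share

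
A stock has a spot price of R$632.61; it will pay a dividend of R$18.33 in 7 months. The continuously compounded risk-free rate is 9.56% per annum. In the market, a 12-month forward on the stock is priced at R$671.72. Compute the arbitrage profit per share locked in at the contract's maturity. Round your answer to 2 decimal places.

R$5.28 per share

PV(dividends) I = 18.33·e^(−0.0956·7/12) = 17.3358
Fair forward F* = (S − I)·e^(rT) = (632.61 − 17.3358)·e^0.095600 = 615.2742 × 1.100319 = 676.9979
Market R$671.72 < fair 676.9979: forward underpriced → reverse cash-and-carry (short the stock, invest proceeds at r, pay the dividends, go long the forward).
Profit at T = |F_mkt − F*| = |671.72 − 676.9979| = R$5.28 per share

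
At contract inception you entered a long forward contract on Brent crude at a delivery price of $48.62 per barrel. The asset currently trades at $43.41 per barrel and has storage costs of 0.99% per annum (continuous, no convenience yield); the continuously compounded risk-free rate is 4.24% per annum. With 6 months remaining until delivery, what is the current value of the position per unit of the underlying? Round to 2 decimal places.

-$3.97 per barrel

Current fair forward for the remaining 6 months: F = S·e^((r + u)·T), (r + u) = 0.0424 + 0.0099 = 0.0523
F = 43.41 · e^(0.0523 × 6/12) = 43.41 × 1.026495 = 44.5601
Value of long forward = (F − K)·e^(−rT) = (44.5601 − 48.62) · e^(−0.0424·6/12)
= -4.0599 × 0.979023 = -3.97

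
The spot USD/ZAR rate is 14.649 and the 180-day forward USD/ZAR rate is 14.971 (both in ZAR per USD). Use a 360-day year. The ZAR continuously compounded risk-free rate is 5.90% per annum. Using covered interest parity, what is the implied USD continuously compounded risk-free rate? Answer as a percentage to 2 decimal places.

1.55%

F = S·e^((r_ZAR − r_USD)T) ⇒ r_USD = r_ZAR − ln(F/S)/T
ln(14.971/14.649) = 0.021743; /(180/360) = 0.043486
r_USD = 0.0590 − 0.043486 = 0.015514
r_USD = 1.55%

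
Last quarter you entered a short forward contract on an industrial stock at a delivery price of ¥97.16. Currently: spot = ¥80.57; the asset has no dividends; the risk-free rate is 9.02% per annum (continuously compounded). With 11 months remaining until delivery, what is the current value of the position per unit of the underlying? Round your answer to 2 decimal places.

Current fair forward for the remaining 11 months: F = S·e^(r·T), r = 0.0902
F = 80.57 · e^(0.0902 × 11/12) = 80.57 × 1.086198 = 87.5150
Value of long forward = (F − K)·e^(−rT) = (87.5150 − 97.16) · e^(−0.0902·11/12)
= -9.6450 × 0.920643 = -8.88
Short position value = −(long value) = ¥8.88

¥8.88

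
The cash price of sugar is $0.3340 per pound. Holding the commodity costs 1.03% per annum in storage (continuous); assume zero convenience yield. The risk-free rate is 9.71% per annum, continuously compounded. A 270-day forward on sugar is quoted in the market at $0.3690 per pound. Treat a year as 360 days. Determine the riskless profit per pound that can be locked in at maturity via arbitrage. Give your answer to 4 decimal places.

Fair forward: F* = S·e^(carry·T), with carry = (r + u) = 0.0971 + 0.0103 = 0.1074
F* = 0.3340 · e^(0.1074 × 270/360) = 0.3340 · e^0.080550 = 0.3340 × 1.083883 = $0.3620
Market $0.3690 > fair $0.3620: forward overpriced → cash-and-carry (buy spot, short the forward).
At maturity, profit = |F_mkt − F*| = |0.3690 − 0.3620| = $0.0070 per pound

$0.0070 per pound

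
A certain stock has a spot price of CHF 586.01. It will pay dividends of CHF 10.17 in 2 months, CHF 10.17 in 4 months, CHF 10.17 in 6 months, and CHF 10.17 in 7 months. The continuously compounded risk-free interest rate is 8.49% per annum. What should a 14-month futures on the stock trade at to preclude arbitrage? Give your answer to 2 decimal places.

CHF 603.59

PV(dividends) I = 10.17·e^(−0.0849·2/12) + 10.17·e^(−0.0849·4/12) + 10.17·e^(−0.0849·6/12) + 10.17·e^(−0.0849·7/12)
I = 10.0271 + 9.8862 + 9.7473 + 9.6786 = 39.3392
F = (S − I)·e^(rT) = (586.01 − 39.3392) · e^(0.0849·14/12)
= 546.6708 · e^0.099050 = 546.6708 × 1.104122 = CHF 603.59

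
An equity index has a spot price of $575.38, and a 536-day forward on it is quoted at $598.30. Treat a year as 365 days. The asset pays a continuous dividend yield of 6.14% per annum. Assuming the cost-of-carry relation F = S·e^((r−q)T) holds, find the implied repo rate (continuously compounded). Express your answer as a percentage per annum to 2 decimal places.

8.80%

From F = S·e^((r−q)T): (r − q) = ln(F/S)/T
ln(598.30/575.38) = ln(1.039835) = 0.039062
(r − q) = 0.039062 / (536/365) = 0.026600
r = ln(F/S)/T + q = 0.026600 + 0.0614 = 0.088000
r = 8.80%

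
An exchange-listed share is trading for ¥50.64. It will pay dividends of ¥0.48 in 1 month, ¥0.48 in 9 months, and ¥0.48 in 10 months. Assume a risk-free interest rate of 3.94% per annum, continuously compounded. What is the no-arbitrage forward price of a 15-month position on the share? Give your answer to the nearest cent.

¥51.72

PV(dividends) I = 0.48·e^(−0.0394·1/12) + 0.48·e^(−0.0394·9/12) + 0.48·e^(−0.0394·10/12)
I = 0.4784 + 0.4660 + 0.4645 = 1.4089
F = (S − I)·e^(rT) = (50.64 − 1.4089) · e^(0.0394·15/12)
= 49.2311 · e^0.049250 = 49.2311 × 1.050483 = ¥51.72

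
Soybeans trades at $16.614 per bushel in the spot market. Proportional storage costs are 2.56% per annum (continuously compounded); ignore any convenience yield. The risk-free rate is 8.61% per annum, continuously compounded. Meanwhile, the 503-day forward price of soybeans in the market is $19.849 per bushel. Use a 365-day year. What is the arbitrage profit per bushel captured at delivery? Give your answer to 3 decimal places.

$0.470 per bushel

Fair forward: F* = S·e^(carry·T), with carry = (r + u) = 0.0861 + 0.0256 = 0.1117
F* = 16.614 · e^(0.1117 × 503/365) = 16.614 · e^0.153932 = 16.614 × 1.166412 = $19.3788
Market $19.849 > fair $19.3788: forward overpriced → cash-and-carry (buy spot, short the forward).
At maturity, profit = |F_mkt − F*| = |19.849 − 19.3788| = $0.470 per bushel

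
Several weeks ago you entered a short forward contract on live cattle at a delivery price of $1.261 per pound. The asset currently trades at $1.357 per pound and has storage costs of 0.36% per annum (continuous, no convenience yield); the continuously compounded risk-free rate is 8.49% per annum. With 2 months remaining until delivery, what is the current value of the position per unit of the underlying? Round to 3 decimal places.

-$0.115 per pound

Current fair forward for the remaining 2 months: F = S·e^((r + u)·T), (r + u) = 0.0849 + 0.0036 = 0.0885
F = 1.357 · e^(0.0885 × 2/12) = 1.357 × 1.014859 = 1.3772
Value of long forward = (F − K)·e^(−rT) = (1.3772 − 1.261) · e^(−0.0849·2/12)
= 0.1162 × 0.985950 = 0.115
Short position value = −(long value) = -$0.115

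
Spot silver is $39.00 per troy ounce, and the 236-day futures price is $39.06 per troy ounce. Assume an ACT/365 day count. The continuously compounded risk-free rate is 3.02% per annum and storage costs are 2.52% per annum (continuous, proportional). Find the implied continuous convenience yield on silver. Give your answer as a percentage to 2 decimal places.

5.30%

F = S·e^((r+u−y)T) ⇒ (r+u−y) = ln(F/S)/T
ln(39.06/39.00) = 0.001537; /T ⇒ 0.002377
y = r + u − ln(F/S)/T = 0.0302 + 0.0252 − 0.002377 = 0.053023
y = 5.30%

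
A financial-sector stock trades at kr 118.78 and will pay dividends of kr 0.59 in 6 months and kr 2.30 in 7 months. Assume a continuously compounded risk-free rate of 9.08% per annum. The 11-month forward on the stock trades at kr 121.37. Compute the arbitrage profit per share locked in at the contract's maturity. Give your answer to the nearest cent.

PV(dividends) I = 0.59·e^(−0.0908·6/12) + 2.30·e^(−0.0908·7/12) = 2.7452
Fair forward F* = (S − I)·e^(rT) = (118.78 − 2.7452)·e^0.083233 = 116.0348 × 1.086795 = 126.1060
Market kr 121.37 < fair 126.1060: forward underpriced → reverse cash-and-carry (short the stock, invest proceeds at r, pay the dividends, go long the forward).
Profit at T = |F_mkt − F*| = |121.37 − 126.1060| = kr 4.74 per share

kr 4.74 per share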